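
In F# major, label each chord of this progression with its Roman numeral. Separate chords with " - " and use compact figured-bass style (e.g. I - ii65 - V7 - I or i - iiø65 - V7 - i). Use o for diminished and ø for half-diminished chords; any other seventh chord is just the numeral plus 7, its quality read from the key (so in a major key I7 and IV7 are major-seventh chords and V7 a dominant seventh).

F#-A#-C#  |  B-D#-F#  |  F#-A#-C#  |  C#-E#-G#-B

I - IV - I - V7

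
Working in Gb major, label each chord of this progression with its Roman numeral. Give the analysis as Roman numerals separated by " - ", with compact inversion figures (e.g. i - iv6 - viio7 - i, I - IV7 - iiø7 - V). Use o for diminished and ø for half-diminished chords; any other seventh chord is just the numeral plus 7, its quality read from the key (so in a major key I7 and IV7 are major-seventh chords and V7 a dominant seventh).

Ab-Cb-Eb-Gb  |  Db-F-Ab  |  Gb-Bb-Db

ii7 - V - I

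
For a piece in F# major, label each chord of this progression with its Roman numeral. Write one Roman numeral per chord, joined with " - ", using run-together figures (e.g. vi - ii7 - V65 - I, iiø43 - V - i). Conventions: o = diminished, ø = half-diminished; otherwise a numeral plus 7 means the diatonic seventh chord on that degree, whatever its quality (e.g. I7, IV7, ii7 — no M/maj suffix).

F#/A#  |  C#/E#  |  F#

F#/A# has root F#, degree 1 in F# major, so I6.
C#/E#: root C# is the dominant; major triad there is V6.
F# has root F#, degree 1 in F# major, so I.

I6 - V6 - I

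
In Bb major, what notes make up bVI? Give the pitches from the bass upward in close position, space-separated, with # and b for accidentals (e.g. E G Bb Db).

Scale degree 6 in Bb major is G; lowering it a half step gives Gb. bVI is a major triad on the lowered sixth degree, borrowed from the parallel minor.
So the chord is Gb-Bb-Db.

Gb Bb Db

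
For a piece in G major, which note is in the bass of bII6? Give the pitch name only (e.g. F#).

bII in G major has root Ab; the chord is Ab-C-Eb.
The figure 6 means first inversion — the third is in the bass.

C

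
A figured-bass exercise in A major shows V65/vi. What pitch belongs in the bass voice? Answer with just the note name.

E#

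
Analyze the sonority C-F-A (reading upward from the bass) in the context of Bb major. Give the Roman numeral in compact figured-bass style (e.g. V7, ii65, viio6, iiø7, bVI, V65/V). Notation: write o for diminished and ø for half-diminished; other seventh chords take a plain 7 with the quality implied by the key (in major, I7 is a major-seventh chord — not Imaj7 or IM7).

V64

The pitches F-A-C form a major triad rooted on F.
In Bb major, F is the dominant; the diatonic major triad there is V.
With C in the bass the chord is in second inversion, so the figured bass is 64.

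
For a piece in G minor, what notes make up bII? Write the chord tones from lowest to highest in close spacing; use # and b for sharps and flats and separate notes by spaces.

Scale degree 2 in G minor is A; lowering it a half step gives Ab. bII is the Neapolitan chord — a major triad on the lowered second degree.
So the chord is Ab-C-Eb, a major triad.

Ab C Eb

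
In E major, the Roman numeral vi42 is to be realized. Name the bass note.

vi in E major has root C#; the chord is C#-E-G#-B.
The figure 42 means third inversion — the seventh is in the bass.

B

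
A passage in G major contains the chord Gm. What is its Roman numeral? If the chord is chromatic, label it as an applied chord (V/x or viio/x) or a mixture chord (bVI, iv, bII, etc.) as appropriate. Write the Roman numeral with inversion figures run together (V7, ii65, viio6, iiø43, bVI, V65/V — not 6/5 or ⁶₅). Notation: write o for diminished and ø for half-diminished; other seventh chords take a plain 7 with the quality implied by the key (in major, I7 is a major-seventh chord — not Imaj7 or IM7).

Stacked in thirds the chord is G-Bb-D: a minor triad on G.
G is the first degree of G major. This is the minor tonic, borrowed from the parallel minor.

i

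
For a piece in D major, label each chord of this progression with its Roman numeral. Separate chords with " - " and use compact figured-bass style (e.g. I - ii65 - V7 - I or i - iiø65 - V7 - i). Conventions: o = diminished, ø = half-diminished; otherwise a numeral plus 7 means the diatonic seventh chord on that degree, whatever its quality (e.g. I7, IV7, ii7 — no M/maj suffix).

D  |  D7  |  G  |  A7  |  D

D: major triad on D = scale degree 1 → I.
D7: a dominant seventh chord on D, the applied dominant of IV → V7/IV.
G: root G is the subdominant; major triad there is IV.
A7 has root A, degree 5 in D major, so V7.
D has root D, degree 1 in D major, so I.

I - V7/IV - IV - V7 - I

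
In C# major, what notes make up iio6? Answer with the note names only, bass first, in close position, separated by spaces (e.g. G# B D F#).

Scale degree 2 in C# major is D#; here the chord built on it is altered to a diminished triad. iio6 is the diminished supertonic triad, borrowed from the parallel minor.
So the chord is D#-F#-A, a diminished triad.
With the 6 figure the chord is in first inversion; from the bass F# upward in close position it reads F#-A-D#.

F# A D#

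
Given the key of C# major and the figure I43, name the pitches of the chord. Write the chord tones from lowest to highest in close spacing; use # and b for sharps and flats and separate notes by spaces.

G# B# C# E#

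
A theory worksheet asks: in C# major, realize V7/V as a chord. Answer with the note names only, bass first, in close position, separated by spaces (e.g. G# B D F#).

D# F## A# C#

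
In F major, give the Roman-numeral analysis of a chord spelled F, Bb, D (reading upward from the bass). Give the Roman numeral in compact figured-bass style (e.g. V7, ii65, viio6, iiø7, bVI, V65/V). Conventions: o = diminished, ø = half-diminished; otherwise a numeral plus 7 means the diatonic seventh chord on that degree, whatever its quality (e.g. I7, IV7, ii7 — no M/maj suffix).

IV64

Stacked in thirds the chord is Bb-D-F: a major triad on Bb.
In F major, Bb is the subdominant; the diatonic major triad there is IV.
With F in the bass the chord is in second inversion, so the figured bass is 64.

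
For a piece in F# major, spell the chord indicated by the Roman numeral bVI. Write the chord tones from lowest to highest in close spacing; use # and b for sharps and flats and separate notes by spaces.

Scale degree 6 in F# major is D#; lowering it a half step gives D. bVI is a major triad on the lowered sixth degree, borrowed from the parallel minor.
So the chord is D-F#-A.

D F# A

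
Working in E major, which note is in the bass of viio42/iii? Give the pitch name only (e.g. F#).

E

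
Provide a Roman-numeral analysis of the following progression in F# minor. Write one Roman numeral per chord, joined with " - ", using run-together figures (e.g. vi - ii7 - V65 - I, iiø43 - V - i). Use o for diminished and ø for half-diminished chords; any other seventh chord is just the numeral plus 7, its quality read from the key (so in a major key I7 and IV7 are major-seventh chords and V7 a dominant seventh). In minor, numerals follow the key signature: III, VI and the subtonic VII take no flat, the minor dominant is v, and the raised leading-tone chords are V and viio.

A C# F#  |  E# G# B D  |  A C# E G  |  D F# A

i6 - viio7 - V7/VI - VI

A-C#-F#: minor triad on F# = scale degree 1 → i6.
E#-G#-B-D: fully diminished seventh chord on E# = scale degree 7 → viio7.
A-C#-E-G: chromatic; A is V of VI, so V7/VI.
D-F#-A: major triad on D = scale degree 6 → VI.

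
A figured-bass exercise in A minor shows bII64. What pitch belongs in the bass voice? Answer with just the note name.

bII in A minor has root Bb; the chord is Bb-D-F.
The figure 64 means second inversion — the fifth is in the bass.

F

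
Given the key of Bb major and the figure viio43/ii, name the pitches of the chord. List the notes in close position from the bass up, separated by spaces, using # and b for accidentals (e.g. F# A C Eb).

The slash marks an applied leading-tone chord: viio of ii. In Bb major, ii is C, so the leading tone to it is B, a half step below.
Building a fully diminished seventh chord on B gives B-D-F-Ab.
The figured bass 43 indicates second inversion, placing the fifth (F) in the bass: F-Ab-B-D.

F Ab B D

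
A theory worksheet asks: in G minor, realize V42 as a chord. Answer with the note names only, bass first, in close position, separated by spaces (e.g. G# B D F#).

C D F# A

In G minor, the fifth degree is D. The dominant is major (leading tone raised), so V is a dominant seventh chord.
That chord is spelled D-F#-A-C.
With the 42 figure the chord is in third inversion; from the bass C upward in close position it reads C-D-F#-A.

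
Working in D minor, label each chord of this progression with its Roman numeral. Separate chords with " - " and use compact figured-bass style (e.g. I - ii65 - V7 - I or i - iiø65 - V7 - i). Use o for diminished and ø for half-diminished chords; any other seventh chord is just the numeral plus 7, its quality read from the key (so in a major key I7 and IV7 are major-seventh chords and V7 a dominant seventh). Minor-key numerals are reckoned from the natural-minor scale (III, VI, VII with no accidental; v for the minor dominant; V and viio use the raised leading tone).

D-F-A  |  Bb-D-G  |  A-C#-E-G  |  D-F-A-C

D-F-A: minor triad on D = scale degree 1 → i.
Bb-D-G: minor triad on G = scale degree 4 → iv6.
A-C#-E-G has root A, degree 5 in D minor, so V7.
D-F-A-C has root D, degree 1 in D minor, so i7.

i - iv6 - V7 - i7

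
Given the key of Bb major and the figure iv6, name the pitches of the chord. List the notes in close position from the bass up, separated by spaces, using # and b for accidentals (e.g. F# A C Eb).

Scale degree 4 in Bb major is Eb; here the chord built on it is altered to a minor triad. iv6 is the minor subdominant, borrowed from the parallel minor.
So the chord is Eb-Gb-Bb, a minor triad.
With the 6 figure the chord is in first inversion; from the bass Gb upward in close position it reads Gb-Bb-Eb.

Gb Bb Eb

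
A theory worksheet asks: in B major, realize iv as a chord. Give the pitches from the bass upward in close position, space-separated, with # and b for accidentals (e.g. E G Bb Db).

E G B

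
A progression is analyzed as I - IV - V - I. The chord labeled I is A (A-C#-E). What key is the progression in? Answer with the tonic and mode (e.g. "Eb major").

A major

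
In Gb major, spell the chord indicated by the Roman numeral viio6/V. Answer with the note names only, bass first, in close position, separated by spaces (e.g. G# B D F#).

Eb Gb C

viio6/V is a secondary leading-tone chord. The target V is Db in Gb major; the applied chord is rooted a semitone below, on C.
Building a diminished triad on C gives C-Eb-Gb.
With the 6 figure the chord is in first inversion; from the bass Eb upward in close position it reads Eb-Gb-C.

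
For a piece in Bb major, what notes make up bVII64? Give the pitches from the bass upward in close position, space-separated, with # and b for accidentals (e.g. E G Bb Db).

bVII64 is a major triad on the lowered seventh degree (the subtonic), borrowed from the parallel minor. In Bb major that root is Ab.
So the chord is Ab-C-Eb, a major triad.
With the 64 figure the chord is in second inversion; from the bass Eb upward in close position it reads Eb-Ab-C.

Eb Ab C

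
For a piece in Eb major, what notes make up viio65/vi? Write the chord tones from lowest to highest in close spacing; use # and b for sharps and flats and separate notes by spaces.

D F Ab B

The slash marks an applied leading-tone chord: viio of vi. In Eb major, vi is C, so the leading tone to it is B, a half step below.
Building a fully diminished seventh chord on B gives B-D-F-Ab.
With the 65 figure the chord is in first inversion; from the bass D upward in close position it reads D-F-Ab-B.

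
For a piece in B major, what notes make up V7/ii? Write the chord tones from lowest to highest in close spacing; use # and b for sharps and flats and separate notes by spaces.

G# B# D# F#

V7/ii is a secondary dominant — the dominant seventh of ii. ii in B major is C#, so the applied chord's root is G#, a perfect fifth above.
Building a dominant seventh chord on G# gives G#-B#-D#-F#.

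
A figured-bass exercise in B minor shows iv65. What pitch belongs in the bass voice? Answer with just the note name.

iv in B minor has root E; the chord is E-G-B-D.
The figure 65 means first inversion — the third is in the bass.

G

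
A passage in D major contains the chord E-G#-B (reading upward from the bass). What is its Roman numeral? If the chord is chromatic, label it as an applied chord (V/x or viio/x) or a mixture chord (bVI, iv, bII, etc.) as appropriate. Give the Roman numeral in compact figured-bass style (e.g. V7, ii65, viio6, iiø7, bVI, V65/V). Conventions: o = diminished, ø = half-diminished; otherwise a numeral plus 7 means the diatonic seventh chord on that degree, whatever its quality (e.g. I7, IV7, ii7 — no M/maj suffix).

V/V

The pitches E-G#-B form a major triad rooted on E.
E is not a diatonic chord root with this quality in D major, but it lies a perfect fifth above A (V), so the chord functions as an applied dominant of V.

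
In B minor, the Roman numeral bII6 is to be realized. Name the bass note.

E

bII in B minor has root C; the chord is C-E-G.
The figure 6 means first inversion — the third is in the bass.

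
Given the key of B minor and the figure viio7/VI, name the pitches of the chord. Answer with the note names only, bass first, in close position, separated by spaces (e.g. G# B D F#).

F# A C Eb

The slash marks an applied leading-tone chord: viio of VI. In B minor, VI is G, so the leading tone to it is F#, a half step below.
Building a fully diminished seventh chord on F# gives F#-A-C-Eb.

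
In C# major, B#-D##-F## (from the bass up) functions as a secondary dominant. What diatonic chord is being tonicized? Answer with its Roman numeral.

The chord is a major triad on B#.
A dominant resolves down a perfect fifth: B# → E#. In C# major, E# is scale degree 3, i.e. iii.

iii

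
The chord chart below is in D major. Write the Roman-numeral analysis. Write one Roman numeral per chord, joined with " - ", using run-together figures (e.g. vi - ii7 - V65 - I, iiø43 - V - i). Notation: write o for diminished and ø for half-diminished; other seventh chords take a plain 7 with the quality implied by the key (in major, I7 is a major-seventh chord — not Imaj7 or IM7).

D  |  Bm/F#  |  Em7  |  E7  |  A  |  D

D: root D is the tonic; major triad there is I.
Bm/F# has root B, degree 6 in D major, so vi64.
Em7: root E is the supertonic; minor seventh chord there is ii7.
E7: a dominant seventh chord on E, the applied dominant of V → V7/V.
A: major triad on A = scale degree 5 → V.
D: major triad on D = scale degree 1 → I.

I - vi64 - ii7 - V7/V - V - I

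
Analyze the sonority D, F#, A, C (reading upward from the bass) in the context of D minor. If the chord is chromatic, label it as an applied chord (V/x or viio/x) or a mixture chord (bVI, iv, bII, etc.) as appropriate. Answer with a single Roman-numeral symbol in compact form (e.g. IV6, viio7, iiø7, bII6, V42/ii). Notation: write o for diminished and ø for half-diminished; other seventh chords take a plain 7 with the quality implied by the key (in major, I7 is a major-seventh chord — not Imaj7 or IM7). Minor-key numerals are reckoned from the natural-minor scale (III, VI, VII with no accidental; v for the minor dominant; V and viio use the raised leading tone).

The pitches D-F#-A-C form a dominant seventh chord rooted on D.
D is not a diatonic chord root with this quality in D minor, but it lies a perfect fifth above G (iv), so the chord functions as an applied dominant of iv.

V7/iv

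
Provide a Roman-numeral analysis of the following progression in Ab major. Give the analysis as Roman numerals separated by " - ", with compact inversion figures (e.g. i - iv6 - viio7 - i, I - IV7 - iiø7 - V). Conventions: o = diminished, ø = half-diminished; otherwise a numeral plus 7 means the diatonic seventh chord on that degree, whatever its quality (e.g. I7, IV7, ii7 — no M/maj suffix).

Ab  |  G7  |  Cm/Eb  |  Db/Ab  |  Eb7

I - V7/iii - iii6 - IV64 - V7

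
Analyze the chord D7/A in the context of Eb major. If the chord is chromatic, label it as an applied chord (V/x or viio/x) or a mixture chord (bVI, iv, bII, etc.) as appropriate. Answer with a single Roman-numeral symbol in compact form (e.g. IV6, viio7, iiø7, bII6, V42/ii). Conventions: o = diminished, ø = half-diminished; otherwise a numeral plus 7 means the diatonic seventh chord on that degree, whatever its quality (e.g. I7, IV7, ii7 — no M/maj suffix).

V43/iii

Stacked in thirds the chord is D-F#-A-C: a dominant seventh chord on D.
D is not a diatonic chord root with this quality in Eb major, but it lies a perfect fifth above G (iii), so the chord functions as an applied dominant of iii.
With A in the bass the chord is in second inversion, so the figured bass is 43.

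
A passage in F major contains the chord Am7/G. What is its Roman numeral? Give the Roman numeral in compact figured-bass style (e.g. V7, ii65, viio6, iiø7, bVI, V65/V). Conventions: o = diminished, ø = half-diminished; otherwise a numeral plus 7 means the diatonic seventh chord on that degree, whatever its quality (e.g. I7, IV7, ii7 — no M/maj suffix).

iii42

Stacked in thirds the chord is A-C-E-G: a minor seventh chord on A.
In F major, A is the mediant; the diatonic minor seventh chord there is iii7.
With G in the bass the chord is in third inversion, so the figured bass is 42.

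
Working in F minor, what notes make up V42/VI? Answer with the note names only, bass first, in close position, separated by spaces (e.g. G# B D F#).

V42/VI is a secondary dominant — the dominant seventh of VI. VI in F minor is Db, so the applied chord's root is Ab, a perfect fifth above.
Building a dominant seventh chord on Ab gives Ab-C-Eb-Gb.
The figured bass 42 indicates third inversion, placing the seventh (Gb) in the bass: Gb-Ab-C-Eb.

Gb Ab C Eb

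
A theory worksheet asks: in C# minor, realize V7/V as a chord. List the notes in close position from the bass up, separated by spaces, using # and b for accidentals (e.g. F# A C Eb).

The slash means an applied dominant: we want the dominant of V. In C# minor, V is G# major, and its dominant is built on D#.
Building a dominant seventh chord on D# gives D#-F##-A#-C#.

D# F## A# C#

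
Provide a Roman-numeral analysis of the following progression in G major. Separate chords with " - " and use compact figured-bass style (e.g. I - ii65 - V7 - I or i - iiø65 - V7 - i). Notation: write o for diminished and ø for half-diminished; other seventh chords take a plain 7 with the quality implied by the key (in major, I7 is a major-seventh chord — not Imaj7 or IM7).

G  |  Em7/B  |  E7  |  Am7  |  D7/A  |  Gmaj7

I - vi43 - V7/ii - ii7 - V43 - I7

G: major triad on G = scale degree 1 → I.
Em7/B: minor seventh chord on E = scale degree 6 → vi43.
E7: a dominant seventh chord on E, the applied dominant of ii → V7/ii.
Am7: root A is the supertonic; minor seventh chord there is ii7.
D7/A: dominant seventh chord on D = scale degree 5 → V43.
Gmaj7: root G is the tonic; major seventh chord there is I7.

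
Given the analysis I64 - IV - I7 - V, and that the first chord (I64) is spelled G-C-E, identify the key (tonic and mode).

C major

The anchor chord is a major triad on C, labeled I64.
If C is scale degree 1 and the mode makes that degree carry a major triad, the tonic is C and the mode is major.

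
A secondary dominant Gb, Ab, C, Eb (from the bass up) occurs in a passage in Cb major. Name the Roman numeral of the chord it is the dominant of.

ii

The chord is a dominant seventh chord on Ab.
A dominant resolves down a perfect fifth: Ab → Db. In Cb major, Db is scale degree 2, i.e. ii.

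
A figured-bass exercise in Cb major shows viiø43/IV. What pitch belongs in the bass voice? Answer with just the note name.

Bbb

The applied chord viiø43/IV is rooted on Eb: Eb-Gb-Bbb-Db.
The figure 43 means second inversion — the fifth is in the bass.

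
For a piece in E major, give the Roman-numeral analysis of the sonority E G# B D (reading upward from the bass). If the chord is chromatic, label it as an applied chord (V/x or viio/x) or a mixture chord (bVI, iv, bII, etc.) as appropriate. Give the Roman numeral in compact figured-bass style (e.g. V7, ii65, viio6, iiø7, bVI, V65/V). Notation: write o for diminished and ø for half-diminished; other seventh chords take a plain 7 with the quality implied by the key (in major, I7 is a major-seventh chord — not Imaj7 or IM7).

Stacked in thirds the chord is E-G#-B-D: a dominant seventh chord on E.
E is not a diatonic chord root with this quality in E major, but it lies a perfect fifth above A (IV), so the chord functions as an applied dominant of IV.

V7/IV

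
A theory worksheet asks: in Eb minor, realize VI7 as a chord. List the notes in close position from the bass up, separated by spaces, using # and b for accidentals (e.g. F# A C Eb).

Cb Eb Gb Bb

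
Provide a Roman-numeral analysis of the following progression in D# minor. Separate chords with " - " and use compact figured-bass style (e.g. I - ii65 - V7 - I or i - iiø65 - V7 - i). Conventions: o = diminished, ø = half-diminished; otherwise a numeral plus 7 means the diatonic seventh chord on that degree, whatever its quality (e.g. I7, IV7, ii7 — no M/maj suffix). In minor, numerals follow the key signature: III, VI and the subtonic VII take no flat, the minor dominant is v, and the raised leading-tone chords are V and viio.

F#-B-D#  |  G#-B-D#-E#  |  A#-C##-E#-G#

F#-B-D#: major triad on B = scale degree 6 → VI64.
G#-B-D#-E# has root E#, degree 2 in D# minor, so iiø65.
A#-C##-E#-G# has root A#, degree 5 in D# minor, so V7.

VI64 - iiø65 - V7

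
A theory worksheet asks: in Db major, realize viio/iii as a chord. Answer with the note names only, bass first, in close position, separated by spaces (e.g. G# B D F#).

E G Bb

viio/iii is a secondary leading-tone chord. The target iii is F in Db major; the applied chord is rooted a semitone below, on E.
Building a diminished triad on E gives E-G-Bb.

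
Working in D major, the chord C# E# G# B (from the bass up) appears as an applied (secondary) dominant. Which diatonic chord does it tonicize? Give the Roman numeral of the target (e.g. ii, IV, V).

iii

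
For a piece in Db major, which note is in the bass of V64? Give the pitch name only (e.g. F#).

Eb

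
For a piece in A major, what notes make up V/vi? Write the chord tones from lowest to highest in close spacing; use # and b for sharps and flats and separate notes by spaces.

C# E# G#

V/vi is a secondary dominant — the dominant triad of vi. vi in A major is F#, so the applied chord's root is C#, a perfect fifth above.
Building a major triad on C# gives C#-E#-G#.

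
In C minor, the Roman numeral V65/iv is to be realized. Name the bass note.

E

The applied chord V65/iv is rooted on C: C-E-G-Bb.
The figure 65 means first inversion — the third is in the bass.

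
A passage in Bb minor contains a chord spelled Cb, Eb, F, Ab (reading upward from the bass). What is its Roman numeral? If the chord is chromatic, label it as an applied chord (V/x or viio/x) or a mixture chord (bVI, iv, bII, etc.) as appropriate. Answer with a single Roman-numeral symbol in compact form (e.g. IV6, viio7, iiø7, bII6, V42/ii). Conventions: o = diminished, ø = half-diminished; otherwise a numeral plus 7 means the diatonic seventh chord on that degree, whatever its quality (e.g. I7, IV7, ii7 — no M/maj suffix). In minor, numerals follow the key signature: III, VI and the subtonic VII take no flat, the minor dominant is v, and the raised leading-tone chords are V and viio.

viiø43/VI

The pitches F-Ab-Cb-Eb form a half-diminished seventh chord rooted on F.
F sits a half step below Gb (VI in Bb minor); a diminished chord there is the applied leading-tone chord of VI.
With Cb in the bass the chord is in second inversion, so the figured bass is 43.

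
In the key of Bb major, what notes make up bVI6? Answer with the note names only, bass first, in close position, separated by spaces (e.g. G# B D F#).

Bb Db Gb

Scale degree 6 in Bb major is G; lowering it a half step gives Gb. bVI6 is a major triad on the lowered sixth degree, borrowed from the parallel minor.
So the chord is Gb-Bb-Db.
The figured bass 6 indicates first inversion, placing the third (Bb) in the bass: Bb-Db-Gb.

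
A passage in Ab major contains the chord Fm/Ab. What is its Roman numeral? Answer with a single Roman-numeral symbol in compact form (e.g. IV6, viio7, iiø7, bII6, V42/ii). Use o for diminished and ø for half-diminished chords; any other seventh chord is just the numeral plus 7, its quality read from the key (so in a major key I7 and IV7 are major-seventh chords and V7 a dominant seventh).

vi6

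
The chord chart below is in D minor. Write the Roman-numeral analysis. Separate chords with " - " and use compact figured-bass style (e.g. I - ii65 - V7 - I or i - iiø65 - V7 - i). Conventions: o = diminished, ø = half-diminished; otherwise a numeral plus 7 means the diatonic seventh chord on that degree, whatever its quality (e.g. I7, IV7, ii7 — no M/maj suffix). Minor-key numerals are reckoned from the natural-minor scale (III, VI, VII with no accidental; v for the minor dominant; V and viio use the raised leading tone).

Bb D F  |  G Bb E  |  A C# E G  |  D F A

VI - iio6 - V7 - i

Bb-D-F: root Bb is the submediant; major triad there is VI.
G-Bb-E has root E, degree 2 in D minor, so iio6.
A-C#-E-G has root A, degree 5 in D minor, so V7.
D-F-A has root D, degree 1 in D minor, so i.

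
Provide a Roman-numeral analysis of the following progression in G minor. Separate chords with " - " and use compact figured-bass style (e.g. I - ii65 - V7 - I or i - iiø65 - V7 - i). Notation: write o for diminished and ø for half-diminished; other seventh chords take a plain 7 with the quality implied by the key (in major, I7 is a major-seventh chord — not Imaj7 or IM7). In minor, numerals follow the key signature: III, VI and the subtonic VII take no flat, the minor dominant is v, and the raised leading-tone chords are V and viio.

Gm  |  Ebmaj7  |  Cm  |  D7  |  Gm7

Gm: minor triad on G = scale degree 1 → i.
Ebmaj7: major seventh chord on Eb = scale degree 6 → VI7.
Cm: minor triad on C = scale degree 4 → iv.
D7: root D is the dominant; dominant seventh chord there is V7.
Gm7: root G is the tonic; minor seventh chord there is i7.

i - VI7 - iv - V7 - i7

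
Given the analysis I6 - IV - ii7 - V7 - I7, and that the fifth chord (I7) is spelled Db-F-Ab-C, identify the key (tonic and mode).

The chord Dbmaj7 is a major seventh chord rooted on Db; its label is I7.
If Db is scale degree 1 and the mode makes that degree carry a major seventh chord, the tonic is Db and the mode is major.

Db major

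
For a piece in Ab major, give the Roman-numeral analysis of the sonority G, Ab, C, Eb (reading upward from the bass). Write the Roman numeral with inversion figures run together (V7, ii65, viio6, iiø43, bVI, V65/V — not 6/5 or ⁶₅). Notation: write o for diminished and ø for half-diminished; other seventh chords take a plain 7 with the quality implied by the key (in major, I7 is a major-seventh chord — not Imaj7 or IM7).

Stacked in thirds the chord is Ab-C-Eb-G: a major seventh chord on Ab.
Ab is scale degree 1 in Ab major, and a major seventh chord on that degree is written I7.
With G in the bass the chord is in third inversion, so the figured bass is 42.

I42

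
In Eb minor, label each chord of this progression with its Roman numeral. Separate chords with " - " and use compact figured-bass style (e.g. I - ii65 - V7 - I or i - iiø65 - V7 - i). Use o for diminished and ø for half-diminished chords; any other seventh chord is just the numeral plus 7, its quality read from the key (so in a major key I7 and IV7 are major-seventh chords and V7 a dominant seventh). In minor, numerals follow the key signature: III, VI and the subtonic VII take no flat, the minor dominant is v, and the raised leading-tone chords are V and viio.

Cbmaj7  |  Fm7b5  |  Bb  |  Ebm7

VI7 - iiø7 - V - i7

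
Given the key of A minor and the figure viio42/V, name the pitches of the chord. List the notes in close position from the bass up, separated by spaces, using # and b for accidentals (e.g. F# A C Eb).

C D# F# A

The slash marks an applied leading-tone chord: viio of V. In A minor, V is E, so the leading tone to it is D#, a half step below.
Building a fully diminished seventh chord on D# gives D#-F#-A-C.
The figured bass 42 indicates third inversion, placing the seventh (C) in the bass: C-D#-F#-A.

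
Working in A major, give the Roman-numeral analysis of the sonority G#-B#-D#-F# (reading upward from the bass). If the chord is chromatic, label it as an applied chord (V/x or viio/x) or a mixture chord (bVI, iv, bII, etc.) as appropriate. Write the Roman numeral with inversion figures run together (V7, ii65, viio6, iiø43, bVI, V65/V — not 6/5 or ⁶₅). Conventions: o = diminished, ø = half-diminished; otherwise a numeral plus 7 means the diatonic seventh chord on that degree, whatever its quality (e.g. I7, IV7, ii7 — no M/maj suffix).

The pitches G#-B#-D#-F# form a dominant seventh chord rooted on G#.
G# is not a diatonic chord root with this quality in A major, but it lies a perfect fifth above C# (iii), so the chord functions as an applied dominant of iii.

V7/iii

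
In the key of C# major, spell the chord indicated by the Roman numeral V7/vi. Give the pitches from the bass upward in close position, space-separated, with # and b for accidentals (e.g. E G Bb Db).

The slash means an applied dominant: we want the dominant of vi. In C# major, vi is A# minor, and its dominant is built on E#.
Building a dominant seventh chord on E# gives E#-G##-B#-D#.

E# G## B# D#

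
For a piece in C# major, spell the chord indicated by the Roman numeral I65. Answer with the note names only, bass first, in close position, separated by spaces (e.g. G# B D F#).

In C# major, the tonic is C#, and the diatonic chord built there is a major seventh chord.
That chord is spelled C#-E#-G#-B#.
The figured bass 65 indicates first inversion, placing the third (E#) in the bass: E#-G#-B#-C#.

E# G# B# C#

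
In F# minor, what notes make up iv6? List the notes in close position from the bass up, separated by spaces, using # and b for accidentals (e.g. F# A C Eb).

D F# B

In F# minor, the subdominant is B, and the diatonic chord built there is a minor triad.
Stacking thirds from B gives B-D-F#.
The figured bass 6 indicates first inversion, placing the third (D) in the bass: D-F#-B.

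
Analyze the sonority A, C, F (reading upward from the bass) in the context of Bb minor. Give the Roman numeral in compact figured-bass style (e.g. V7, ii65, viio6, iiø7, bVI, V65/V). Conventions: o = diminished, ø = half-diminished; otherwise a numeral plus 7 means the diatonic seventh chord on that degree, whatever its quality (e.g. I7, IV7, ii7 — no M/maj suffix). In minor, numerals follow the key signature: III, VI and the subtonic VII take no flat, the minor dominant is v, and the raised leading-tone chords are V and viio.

The pitches F-A-C form a major triad rooted on F.
In Bb minor, F is the dominant; the diatonic major triad there is V.
With A in the bass the chord is in first inversion, so the figured bass is 6.

V6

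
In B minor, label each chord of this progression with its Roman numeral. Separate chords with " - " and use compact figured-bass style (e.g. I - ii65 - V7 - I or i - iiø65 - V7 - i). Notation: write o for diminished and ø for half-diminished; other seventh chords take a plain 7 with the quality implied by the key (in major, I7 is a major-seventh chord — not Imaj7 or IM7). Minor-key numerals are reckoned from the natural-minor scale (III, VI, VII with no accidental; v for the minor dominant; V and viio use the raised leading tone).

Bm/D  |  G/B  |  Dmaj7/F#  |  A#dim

Bm/D: minor triad on B = scale degree 1 → i6.
G/B: root G is the submediant; major triad there is VI6.
Dmaj7/F#: root D is the mediant; major seventh chord there is III65.
A#dim: root A# is the leading tone; diminished triad there is viio.

i6 - VI6 - III65 - viio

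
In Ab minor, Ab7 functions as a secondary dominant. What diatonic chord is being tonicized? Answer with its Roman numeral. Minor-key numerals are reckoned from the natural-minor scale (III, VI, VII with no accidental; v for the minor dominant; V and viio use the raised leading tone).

The chord is a dominant seventh chord on Ab.
A dominant resolves down a perfect fifth: Ab → Db. In Ab minor, Db is scale degree 4, i.e. iv.

iv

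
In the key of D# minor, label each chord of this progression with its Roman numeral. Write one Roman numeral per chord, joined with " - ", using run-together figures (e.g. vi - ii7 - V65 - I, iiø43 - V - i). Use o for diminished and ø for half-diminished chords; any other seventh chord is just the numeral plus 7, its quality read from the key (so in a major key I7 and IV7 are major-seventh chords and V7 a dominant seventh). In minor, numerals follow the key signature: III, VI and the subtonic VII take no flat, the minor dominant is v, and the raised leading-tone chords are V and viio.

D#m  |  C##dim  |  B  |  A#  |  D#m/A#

i - viio - VI - V - i64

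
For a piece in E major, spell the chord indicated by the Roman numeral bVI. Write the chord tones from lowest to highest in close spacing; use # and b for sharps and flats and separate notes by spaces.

C E G

bVI is a major triad on the lowered sixth degree, borrowed from the parallel minor. In E major that root is C.
So the chord is C-E-G.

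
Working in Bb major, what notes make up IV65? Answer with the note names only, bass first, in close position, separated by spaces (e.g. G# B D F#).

G Bb D Eb

In Bb major, the subdominant is Eb, and the diatonic chord built there is a major seventh chord.
Stacking thirds from Eb gives Eb-G-Bb-D.
With the 65 figure the chord is in first inversion; from the bass G upward in close position it reads G-Bb-D-Eb.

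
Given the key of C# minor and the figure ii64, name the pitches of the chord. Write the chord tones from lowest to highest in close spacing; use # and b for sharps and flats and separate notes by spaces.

Scale degree 2 in C# minor is D#; here the chord built on it is altered to a minor triad. ii64 is the minor supertonic, borrowed from the parallel major (the Dorian ii).
So the chord is D#-F#-A#, a minor triad.
With the 64 figure the chord is in second inversion; from the bass A# upward in close position it reads A#-D#-F#.

A# D# F#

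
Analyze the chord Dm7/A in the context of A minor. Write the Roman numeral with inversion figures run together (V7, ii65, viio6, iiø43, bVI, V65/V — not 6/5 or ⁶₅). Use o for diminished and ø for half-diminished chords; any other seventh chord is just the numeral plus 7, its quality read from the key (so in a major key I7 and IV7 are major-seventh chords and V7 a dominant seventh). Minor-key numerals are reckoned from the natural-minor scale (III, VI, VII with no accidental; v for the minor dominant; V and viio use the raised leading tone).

iv43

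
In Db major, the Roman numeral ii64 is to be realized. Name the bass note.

Bb

ii in Db major has root Eb; the chord is Eb-Gb-Bb.
The figure 64 means second inversion — the fifth is in the bass.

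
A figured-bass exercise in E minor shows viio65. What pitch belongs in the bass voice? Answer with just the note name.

viio in E minor has root D#; the chord is D#-F#-A-C.
The figure 65 means first inversion — the third is in the bass.

F#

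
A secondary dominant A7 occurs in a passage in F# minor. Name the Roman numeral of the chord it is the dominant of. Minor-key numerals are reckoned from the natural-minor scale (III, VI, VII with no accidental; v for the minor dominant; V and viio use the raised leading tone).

The chord is a dominant seventh chord on A.
A dominant resolves down a perfect fifth: A → D. In F# minor, D is scale degree 6, i.e. VI.

VI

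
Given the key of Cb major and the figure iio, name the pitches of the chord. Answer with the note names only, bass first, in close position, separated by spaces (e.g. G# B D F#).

Db Fb Abb

Scale degree 2 in Cb major is Db; here the chord built on it is altered to a diminished triad. iio is the diminished supertonic triad, borrowed from the parallel minor.
So the chord is Db-Fb-Abb, a diminished triad.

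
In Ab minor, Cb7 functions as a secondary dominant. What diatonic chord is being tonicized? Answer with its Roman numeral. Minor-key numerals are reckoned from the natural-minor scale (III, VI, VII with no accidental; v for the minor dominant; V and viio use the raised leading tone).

VI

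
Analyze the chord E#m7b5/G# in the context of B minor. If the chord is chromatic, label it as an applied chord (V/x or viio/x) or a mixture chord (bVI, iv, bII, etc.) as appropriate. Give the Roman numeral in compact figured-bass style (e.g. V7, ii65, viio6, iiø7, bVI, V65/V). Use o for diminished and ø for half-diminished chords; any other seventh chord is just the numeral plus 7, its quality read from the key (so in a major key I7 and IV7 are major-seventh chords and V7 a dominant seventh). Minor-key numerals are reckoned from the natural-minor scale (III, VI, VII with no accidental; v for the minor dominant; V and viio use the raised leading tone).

viiø65/V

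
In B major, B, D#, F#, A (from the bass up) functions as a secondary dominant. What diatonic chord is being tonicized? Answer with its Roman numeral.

The chord is a dominant seventh chord on B.
A dominant resolves down a perfect fifth: B → E. In B major, E is scale degree 4, i.e. IV.

IV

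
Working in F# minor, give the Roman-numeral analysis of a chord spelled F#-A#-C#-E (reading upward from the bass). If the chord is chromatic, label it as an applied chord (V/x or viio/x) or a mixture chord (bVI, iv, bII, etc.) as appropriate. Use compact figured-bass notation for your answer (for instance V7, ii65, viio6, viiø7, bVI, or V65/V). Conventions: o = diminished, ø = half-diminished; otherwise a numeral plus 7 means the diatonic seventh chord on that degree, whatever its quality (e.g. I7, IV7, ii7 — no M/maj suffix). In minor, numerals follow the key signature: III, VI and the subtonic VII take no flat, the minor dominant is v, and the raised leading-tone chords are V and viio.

Stacked in thirds the chord is F#-A#-C#-E: a dominant seventh chord on F#.
F# is not a diatonic chord root with this quality in F# minor, but it lies a perfect fifth above B (iv), so the chord functions as an applied dominant of iv.

V7/iv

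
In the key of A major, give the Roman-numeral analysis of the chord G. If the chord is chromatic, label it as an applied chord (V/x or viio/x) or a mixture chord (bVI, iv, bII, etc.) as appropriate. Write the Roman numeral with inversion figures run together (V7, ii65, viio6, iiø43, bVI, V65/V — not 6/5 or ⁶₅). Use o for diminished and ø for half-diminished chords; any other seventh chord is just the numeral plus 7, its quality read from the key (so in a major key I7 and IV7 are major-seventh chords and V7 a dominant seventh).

bVII

The pitches G-B-D form a major triad rooted on G.
G is the lowered seventh degree of A major (diatonic 7 would be G#). This is a major triad on the lowered seventh degree (the subtonic), borrowed from the parallel minor.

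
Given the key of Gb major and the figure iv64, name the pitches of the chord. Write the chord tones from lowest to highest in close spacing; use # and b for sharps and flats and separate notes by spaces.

Gb Cb Ebb

iv64 is the minor subdominant, borrowed from the parallel minor. In Gb major that root is Cb.
So the chord is Cb-Ebb-Gb, a minor triad.
The figured bass 64 indicates second inversion, placing the fifth (Gb) in the bass: Gb-Cb-Ebb.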